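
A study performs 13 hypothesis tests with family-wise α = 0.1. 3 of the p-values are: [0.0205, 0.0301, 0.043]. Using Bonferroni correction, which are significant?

Bonferroni α = 0.1/13 = 0.00769. None of the given p-values are significant.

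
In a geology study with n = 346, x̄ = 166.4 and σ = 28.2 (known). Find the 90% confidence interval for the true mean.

CI = x̄ ± z*(σ/√n) = 166.4 ± 1.645(28.2/√346) = 166.4 ± 2.49 = (163.91, 168.89)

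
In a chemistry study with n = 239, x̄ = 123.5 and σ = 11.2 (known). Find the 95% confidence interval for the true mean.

CI = x̄ ± z*(σ/√n) = 123.5 ± 1.96(11.2/√239) = 123.5 ± 1.42 = (122.08, 124.92)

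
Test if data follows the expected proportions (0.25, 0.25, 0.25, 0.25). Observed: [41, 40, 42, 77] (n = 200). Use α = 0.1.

Expected: [50.0, 50.0, 50.0, 50.0]. χ² = 19.48. df = 3, critical = 6.251. Reject H₀.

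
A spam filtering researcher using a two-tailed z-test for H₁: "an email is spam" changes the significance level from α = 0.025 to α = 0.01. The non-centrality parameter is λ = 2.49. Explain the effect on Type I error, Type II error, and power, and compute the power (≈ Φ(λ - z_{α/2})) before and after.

Decreasing α from 0.025 to 0.01:
• Type I error rate decreases (α is the Type I rate by definition).
• Critical value moves from z_{α/2} = 2.241 to 2.576, so power = Φ(λ - z_{α/2}) goes from Φ(2.49 - 2.241) = 0.598 to Φ(2.49 - 2.576) = 0.466.
• Type II error rate β = 1 - power therefore increases (0.402 → 0.534).
Appropriate when false positives are costly — here, a legitimate email is sent to the spam folder and the user misses it.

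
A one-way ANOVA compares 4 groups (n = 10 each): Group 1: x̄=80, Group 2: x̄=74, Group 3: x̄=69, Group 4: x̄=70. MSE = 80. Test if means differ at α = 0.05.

Grand mean = 73.25. SS_between = 747.5, MS_between = 249.17. F = 3.115, F_crit ≈ 2.866. Reject H₀.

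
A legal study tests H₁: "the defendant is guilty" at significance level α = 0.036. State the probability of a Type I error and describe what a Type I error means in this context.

P(Type I error) = α = 0.036. A Type I error is rejecting H₀ when H₀ is actually true (false positive) — here, concluding that the defendant is guilty when in fact this is not the case. Consequence: convicting an innocent person.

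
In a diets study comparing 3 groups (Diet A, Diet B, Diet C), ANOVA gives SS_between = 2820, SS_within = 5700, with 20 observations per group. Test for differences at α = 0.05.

df_between = 2, df_within = 57. F = MS_between/MS_within = 1410.0/100.0 = 14.1. F_crit ≈ 3.159. Reject H₀. At least one mean differs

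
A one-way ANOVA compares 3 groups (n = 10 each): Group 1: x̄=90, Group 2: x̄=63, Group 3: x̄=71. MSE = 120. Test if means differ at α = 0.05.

Grand mean = 74.67. SS_between = 3846.67, MS_between = 1923.33. F = 16.028, F_crit ≈ 3.354. Reject H₀.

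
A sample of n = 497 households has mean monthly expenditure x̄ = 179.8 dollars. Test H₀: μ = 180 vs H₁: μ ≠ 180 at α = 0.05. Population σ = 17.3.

z = (x̄ - μ₀)/(σ/√n) = (179.8 - 180)/(17.3/√497) = -0.258. Critical value: ±1.96. Since |-0.258| ≤ 1.96, Fail to reject H₀.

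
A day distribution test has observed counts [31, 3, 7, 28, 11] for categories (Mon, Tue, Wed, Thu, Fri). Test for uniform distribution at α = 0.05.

Expected = 16 each. χ² = Σ(O-E)²/E = 40.25. df = 4, critical value = 9.488. Reject H₀.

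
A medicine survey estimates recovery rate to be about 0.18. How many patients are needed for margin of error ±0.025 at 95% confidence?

n = z²p(1-p)/E² = 1.96²×0.18×0.82/0.025² = 907.2 → n = 908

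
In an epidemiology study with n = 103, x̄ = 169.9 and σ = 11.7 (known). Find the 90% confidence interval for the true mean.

CI = x̄ ± z*(σ/√n) = 169.9 ± 1.645(11.7/√103) = 169.9 ± 1.9 = (168.0, 171.8)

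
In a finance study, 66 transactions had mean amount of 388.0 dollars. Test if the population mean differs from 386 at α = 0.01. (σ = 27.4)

z = (x̄ - μ₀)/(σ/√n) = (388.0 - 386)/(27.4/√66) = 0.593. Critical value: ±2.576. Since |0.593| ≤ 2.576, Fail to reject H₀.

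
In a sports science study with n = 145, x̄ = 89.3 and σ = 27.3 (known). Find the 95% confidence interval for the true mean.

CI = x̄ ± z*(σ/√n) = 89.3 ± 1.96(27.3/√145) = 89.3 ± 4.44 = (84.86, 93.74)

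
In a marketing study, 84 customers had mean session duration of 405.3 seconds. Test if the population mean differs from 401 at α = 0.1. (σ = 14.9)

z = (x̄ - μ₀)/(σ/√n) = (405.3 - 401)/(14.9/√84) = 2.645. Critical value: ±1.645. Since |2.645| > 1.645, Reject H₀.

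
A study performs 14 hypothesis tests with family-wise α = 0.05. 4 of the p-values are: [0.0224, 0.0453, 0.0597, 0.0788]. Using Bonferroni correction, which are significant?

Bonferroni α = 0.05/14 = 0.00357. None of the given p-values are significant.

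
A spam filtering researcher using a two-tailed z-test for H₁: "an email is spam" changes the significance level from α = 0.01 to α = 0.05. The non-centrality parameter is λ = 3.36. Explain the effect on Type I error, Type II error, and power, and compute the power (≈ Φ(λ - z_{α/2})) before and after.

Increasing α from 0.01 to 0.05:
• Type I error rate increases (α is the Type I rate by definition).
• Critical value moves from z_{α/2} = 2.576 to 1.96, so power = Φ(λ - z_{α/2}) goes from Φ(3.36 - 2.576) = 0.783 to Φ(3.36 - 1.96) = 0.919.
• Type II error rate β = 1 - power therefore decreases (0.217 → 0.081).
Appropriate when false negatives are costly — here, a spam email lands in the inbox.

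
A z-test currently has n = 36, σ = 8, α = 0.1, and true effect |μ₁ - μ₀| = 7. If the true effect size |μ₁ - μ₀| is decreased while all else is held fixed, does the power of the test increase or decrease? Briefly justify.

Power decreases: a smaller true effect decreases the non-centrality λ = |μ₁ - μ₀|/(σ/√n).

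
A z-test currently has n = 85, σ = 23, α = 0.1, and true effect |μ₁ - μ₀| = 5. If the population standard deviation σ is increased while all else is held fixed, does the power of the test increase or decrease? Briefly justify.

Power decreases: a larger σ inflates the standard error σ/√n, pulling the sampling distribution under H₁ back toward the critical value.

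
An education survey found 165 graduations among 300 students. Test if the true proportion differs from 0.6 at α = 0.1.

p̂ = 0.55, p₀ = 0.6. z = (p̂ - p₀)/√(p₀(1-p₀)/n) = -1.768. Critical: ±1.645. Reject H₀.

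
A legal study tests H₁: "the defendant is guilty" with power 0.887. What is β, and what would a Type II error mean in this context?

β = 1 - power = 1 - 0.887 = 0.113. A Type II error is failing to reject H₀ when H₀ is false (false negative) — here, failing to conclude that the defendant is guilty when in fact it is true. Consequence: acquitting a guilty person.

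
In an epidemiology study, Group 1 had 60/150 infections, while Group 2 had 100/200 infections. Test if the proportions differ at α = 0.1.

p̂₁ = 0.4, p̂₂ = 0.5, pooled p̂ = 0.457. z = -1.858. Critical: ±1.645. Reject H₀.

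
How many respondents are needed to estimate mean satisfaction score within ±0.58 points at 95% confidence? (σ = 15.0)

n = (z*σ/E)² = (1.96×15.0/0.58)² = 2569.4 → n = 2570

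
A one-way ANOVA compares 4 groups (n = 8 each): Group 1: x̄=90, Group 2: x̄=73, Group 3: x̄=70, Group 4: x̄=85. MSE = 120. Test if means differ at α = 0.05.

Grand mean = 79.5. SS_between = 2184.0, MS_between = 728.0. F = 6.067, F_crit ≈ 2.947. Reject H₀.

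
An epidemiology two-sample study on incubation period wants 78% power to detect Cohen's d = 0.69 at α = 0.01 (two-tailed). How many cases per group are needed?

z_{α/2} = 2.576, z_β = Φ⁻¹(0.78) = 0.772. For medium effect (d = 0.69): n per group = 2(z_{α/2} + z_β)²/d² = 2(2.576 + 0.772)²/0.69² = 47.1 → 48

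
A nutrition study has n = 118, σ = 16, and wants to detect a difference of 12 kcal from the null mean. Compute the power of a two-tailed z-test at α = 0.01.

SE = σ/√n = 16/√118 = 1.473. Non-centrality λ = d/SE = 12/1.473 = 8.147. Power ≈ Φ(λ - z_{α/2}) = Φ(8.147 - 2.576) = Φ(5.571) = 1.0.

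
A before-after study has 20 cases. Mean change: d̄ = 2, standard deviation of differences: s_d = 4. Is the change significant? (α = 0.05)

t = d̄/(s_d/√n) = 2/(4/√20) = 2.236. df = 19, critical t = ±2.093. Reject H₀.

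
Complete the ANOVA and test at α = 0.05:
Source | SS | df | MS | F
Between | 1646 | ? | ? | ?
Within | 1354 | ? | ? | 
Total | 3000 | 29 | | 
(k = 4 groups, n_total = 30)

df_between = 3, df_within = 26. MS_between = 548.67, MS_within = 52.08. F = 10.536, F_crit ≈ 2.975. Reject H₀.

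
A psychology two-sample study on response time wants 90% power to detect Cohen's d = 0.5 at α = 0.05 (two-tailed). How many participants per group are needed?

z_{α/2} = 1.96, z_β = Φ⁻¹(0.9) = 1.282. For medium effect (d = 0.5): n per group = 2(z_{α/2} + z_β)²/d² = 2(1.96 + 1.282)²/0.5² = 84.1 → 85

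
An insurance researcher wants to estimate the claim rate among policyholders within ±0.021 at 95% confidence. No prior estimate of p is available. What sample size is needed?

Conservative approach: use p = 0.5 (maximizes p(1-p) = 0.25). n = z²(0.25)/E² = 1.96²×0.25/0.021² = 2177.8 → n = 2178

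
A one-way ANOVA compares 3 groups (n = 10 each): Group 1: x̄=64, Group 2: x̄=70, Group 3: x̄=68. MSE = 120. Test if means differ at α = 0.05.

Grand mean = 67.33. SS_between = 186.67, MS_between = 93.33. F = 0.778, F_crit ≈ 3.354. Fail to reject H₀.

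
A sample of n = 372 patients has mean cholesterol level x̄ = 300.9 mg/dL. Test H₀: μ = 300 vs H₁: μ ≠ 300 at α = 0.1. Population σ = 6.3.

z = (x̄ - μ₀)/(σ/√n) = (300.9 - 300)/(6.3/√372) = 2.755. Critical value: ±1.645. Since |2.755| > 1.645, Reject H₀.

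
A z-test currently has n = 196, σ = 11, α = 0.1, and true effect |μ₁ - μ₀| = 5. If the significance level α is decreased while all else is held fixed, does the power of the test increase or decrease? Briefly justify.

Power decreases: a smaller α raises the critical value, so less of the H₁ sampling distribution falls in the rejection region.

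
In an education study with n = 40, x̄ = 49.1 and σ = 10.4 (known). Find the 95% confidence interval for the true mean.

CI = x̄ ± z*(σ/√n) = 49.1 ± 1.96(10.4/√40) = 49.1 ± 3.22 = (45.88, 52.32)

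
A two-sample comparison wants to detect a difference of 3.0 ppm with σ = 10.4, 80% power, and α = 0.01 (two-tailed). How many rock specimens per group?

n per group = 2(z_α/2 + z_β)²σ²/d² = 2×(2.576 + 0.84)²×10.4²/3.0² = 280.5 → n = 281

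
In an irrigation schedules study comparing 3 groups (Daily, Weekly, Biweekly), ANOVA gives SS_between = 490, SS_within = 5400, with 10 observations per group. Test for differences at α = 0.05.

df_between = 2, df_within = 27. F = MS_between/MS_within = 245.0/200.0 = 1.225. F_crit ≈ 3.354. Fail to reject H₀.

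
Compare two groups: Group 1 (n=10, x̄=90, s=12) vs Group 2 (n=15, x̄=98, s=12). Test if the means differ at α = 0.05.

Pooled sp = 12.0. t = -1.633, df = 23. Critical t = ±2.069. Fail to reject H₀.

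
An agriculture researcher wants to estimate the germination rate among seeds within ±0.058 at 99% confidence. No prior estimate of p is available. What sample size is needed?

Conservative approach: use p = 0.5 (maximizes p(1-p) = 0.25). n = z²(0.25)/E² = 2.576²×0.25/0.058² = 493.1 → n = 494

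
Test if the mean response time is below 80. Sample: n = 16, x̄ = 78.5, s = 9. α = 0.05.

t = (78.5 - 80)/(9/√16) = -0.667, df = 15. Critical t = -1.753. Fail to reject H₀.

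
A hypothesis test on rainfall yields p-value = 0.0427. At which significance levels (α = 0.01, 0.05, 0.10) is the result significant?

p = 0.0427. Significant at: α = 0.05, 0.1.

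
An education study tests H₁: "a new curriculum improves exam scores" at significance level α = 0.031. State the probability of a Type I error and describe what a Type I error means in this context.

P(Type I error) = α = 0.031. A Type I error is rejecting H₀ when H₀ is actually true (false positive) — here, concluding that a new curriculum improves exam scores when in fact this is not the case. Consequence: adopting a curriculum that gives no real benefit — disruption for nothing.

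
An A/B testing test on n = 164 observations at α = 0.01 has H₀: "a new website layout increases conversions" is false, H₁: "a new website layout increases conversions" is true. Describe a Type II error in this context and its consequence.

Type II error: failing to reject H₀ when it is false — concluding that a new website layout increases conversions is not supported when in fact it is. Consequence: discarding a layout that would have improved conversions — lost revenue.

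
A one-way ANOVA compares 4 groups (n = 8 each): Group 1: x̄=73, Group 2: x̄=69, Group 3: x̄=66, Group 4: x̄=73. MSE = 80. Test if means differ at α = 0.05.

Grand mean = 70.25. SS_between = 278.0, MS_between = 92.67. F = 1.158, F_crit ≈ 2.947. Fail to reject H₀.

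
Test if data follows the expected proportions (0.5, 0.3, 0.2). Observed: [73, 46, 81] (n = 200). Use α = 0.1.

Expected: [100.0, 60.0, 40.0]. χ² = 52.582. df = 2, critical = 4.605. Reject H₀.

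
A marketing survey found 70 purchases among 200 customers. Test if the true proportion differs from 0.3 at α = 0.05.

p̂ = 0.35, p₀ = 0.3. z = (p̂ - p₀)/√(p₀(1-p₀)/n) = 1.543. Critical: ±1.96. Fail to reject H₀.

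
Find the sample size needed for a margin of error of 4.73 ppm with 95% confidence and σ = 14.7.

n = (z*σ/E)² = (1.96×14.7/4.73)² = 37.1 → n = 38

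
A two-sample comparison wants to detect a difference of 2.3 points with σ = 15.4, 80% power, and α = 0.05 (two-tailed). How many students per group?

n per group = 2(z_α/2 + z_β)²σ²/d² = 2×(1.96 + 0.84)²×15.4²/2.3² = 703.0 → n = 703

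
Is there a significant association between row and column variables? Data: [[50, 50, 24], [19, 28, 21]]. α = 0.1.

χ² = 4.371. df = 2, critical = 4.605. Fail to reject H₀. No evidence of dependence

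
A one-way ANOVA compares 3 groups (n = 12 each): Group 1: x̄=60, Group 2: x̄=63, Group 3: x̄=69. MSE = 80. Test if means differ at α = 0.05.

Grand mean = 64.0. SS_between = 504.0, MS_between = 252.0. F = 3.15, F_crit ≈ 3.285. Fail to reject H₀.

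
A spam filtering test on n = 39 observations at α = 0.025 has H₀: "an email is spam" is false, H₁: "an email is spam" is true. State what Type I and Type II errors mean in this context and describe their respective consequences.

Type I (false positive): concluding that an email is spam when it is not — a legitimate email is sent to the spam folder and the user misses it. Type II (false negative): failing to conclude that an email is spam when it is — a spam email lands in the inbox. Which is costlier depends on domain priorities and is a judgement call rather than a statistical fact.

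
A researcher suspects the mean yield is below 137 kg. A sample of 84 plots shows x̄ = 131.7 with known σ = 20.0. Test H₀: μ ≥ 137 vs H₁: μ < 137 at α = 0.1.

z = -2.429. Critical value: -1.28. Reject H₀.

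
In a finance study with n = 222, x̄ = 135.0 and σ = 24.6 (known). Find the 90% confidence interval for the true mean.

CI = x̄ ± z*(σ/√n) = 135.0 ± 1.645(24.6/√222) = 135.0 ± 2.72 = (132.28, 137.72)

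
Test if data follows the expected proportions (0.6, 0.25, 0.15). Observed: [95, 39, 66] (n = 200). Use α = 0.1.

Expected: [120.0, 50.0, 30.0]. χ² = 50.828. df = 2, critical = 4.605. Reject H₀.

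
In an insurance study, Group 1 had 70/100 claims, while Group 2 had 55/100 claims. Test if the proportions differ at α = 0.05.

p̂₁ = 0.7, p̂₂ = 0.55, pooled p̂ = 0.625. z = 2.191. Critical: ±1.96. Reject H₀.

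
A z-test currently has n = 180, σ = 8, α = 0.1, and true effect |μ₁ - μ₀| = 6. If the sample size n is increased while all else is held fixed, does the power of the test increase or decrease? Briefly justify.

Power increases: a larger n shrinks the standard error σ/√n, moving the sampling distribution under H₁ further from the critical value.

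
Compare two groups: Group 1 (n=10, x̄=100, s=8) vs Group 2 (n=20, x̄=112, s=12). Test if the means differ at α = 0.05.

Pooled sp = 10.88. t = -2.849, df = 28. Critical t = ±2.048. Reject H₀.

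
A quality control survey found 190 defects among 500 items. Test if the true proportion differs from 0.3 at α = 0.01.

p̂ = 0.38, p₀ = 0.3. z = (p̂ - p₀)/√(p₀(1-p₀)/n) = 3.904. Critical: ±2.576. Reject H₀.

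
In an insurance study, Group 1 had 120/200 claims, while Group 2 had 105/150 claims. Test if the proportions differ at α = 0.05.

p̂₁ = 0.6, p̂₂ = 0.7, pooled p̂ = 0.643. z = -1.932. Critical: ±1.96. Fail to reject H₀.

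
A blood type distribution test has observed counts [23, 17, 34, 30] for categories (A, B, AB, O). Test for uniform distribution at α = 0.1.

Expected = 26 each. χ² = Σ(O-E)²/E = 6.538. df = 3, critical value = 6.251. Reject H₀.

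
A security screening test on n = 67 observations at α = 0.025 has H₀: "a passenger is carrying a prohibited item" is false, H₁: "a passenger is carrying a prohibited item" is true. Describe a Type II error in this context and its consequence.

Type II error: failing to reject H₀ when it is false — concluding that a passenger is carrying a prohibited item is not supported when in fact it is. Consequence: letting a prohibited item through — security breach.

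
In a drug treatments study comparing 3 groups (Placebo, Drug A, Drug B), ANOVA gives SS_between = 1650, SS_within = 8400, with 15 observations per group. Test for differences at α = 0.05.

df_between = 2, df_within = 42. F = MS_between/MS_within = 825.0/200.0 = 4.125. F_crit ≈ 3.22. Reject H₀. At least one mean differs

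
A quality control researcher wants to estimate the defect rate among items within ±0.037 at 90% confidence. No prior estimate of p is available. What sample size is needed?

Conservative approach: use p = 0.5 (maximizes p(1-p) = 0.25). n = z²(0.25)/E² = 1.645²×0.25/0.037² = 494.2 → n = 495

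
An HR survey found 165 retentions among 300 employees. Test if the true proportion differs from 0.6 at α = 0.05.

p̂ = 0.55, p₀ = 0.6. z = (p̂ - p₀)/√(p₀(1-p₀)/n) = -1.768. Critical: ±1.96. Fail to reject H₀.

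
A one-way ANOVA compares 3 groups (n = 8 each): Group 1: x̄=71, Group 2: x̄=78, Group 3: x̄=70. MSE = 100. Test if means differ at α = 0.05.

Grand mean = 73.0. SS_between = 304.0, MS_between = 152.0. F = 1.52, F_crit ≈ 3.467. Fail to reject H₀.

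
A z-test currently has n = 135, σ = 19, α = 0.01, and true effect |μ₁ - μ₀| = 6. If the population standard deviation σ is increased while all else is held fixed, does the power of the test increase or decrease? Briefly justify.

Power decreases: a larger σ inflates the standard error σ/√n, pulling the sampling distribution under H₁ back toward the critical value.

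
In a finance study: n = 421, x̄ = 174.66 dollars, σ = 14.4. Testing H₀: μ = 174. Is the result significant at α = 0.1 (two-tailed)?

z = (174.66 - 174)/(14.4/√421) = 0.94. Since |z| ≤ 1.645, not significant at α = 0.1.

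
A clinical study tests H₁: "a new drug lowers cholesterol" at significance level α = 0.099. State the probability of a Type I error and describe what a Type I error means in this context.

P(Type I error) = α = 0.099. A Type I error is rejecting H₀ when H₀ is actually true (false positive) — here, concluding that a new drug lowers cholesterol when in fact this is not the case. Consequence: approving an ineffective drug — patients take a useless medication and may skip effective alternatives.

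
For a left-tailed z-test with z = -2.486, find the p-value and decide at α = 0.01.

p = P(Z < -2.486) = Φ(-2.486) ≈ 0.0065. Since p < 0.01, reject H₀ (significant) at α = 0.01.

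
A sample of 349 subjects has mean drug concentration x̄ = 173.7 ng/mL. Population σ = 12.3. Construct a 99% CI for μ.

CI = x̄ ± z*(σ/√n) = 173.7 ± 2.576(12.3/√349) = 173.7 ± 1.7 = (172.0, 175.4)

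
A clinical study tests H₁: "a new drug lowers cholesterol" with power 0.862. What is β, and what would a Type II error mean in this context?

β = 1 - power = 1 - 0.862 = 0.138. A Type II error is failing to reject H₀ when H₀ is false (false negative) — here, failing to conclude that a new drug lowers cholesterol when in fact it is true. Consequence: shelving an effective drug — patients miss out on a treatment that would have helped.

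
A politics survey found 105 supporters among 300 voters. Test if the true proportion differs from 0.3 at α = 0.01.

p̂ = 0.35, p₀ = 0.3. z = (p̂ - p₀)/√(p₀(1-p₀)/n) = 1.89. Critical: ±2.576. Fail to reject H₀.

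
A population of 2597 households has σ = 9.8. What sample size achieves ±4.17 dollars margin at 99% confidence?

Without FPC: n₀ = (2.576×9.8/4.17)² = 36.65. With FPC: n = n₀N/(n₀+N-1) = 36.2 → n = 37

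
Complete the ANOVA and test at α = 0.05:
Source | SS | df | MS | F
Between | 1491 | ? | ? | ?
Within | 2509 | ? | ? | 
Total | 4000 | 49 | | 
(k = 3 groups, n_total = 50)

df_between = 2, df_within = 47. MS_between = 745.5, MS_within = 53.38. F = 13.965, F_crit ≈ 3.195. Reject H₀.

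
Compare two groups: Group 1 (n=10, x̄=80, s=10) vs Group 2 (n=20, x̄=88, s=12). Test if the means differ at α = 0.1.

Pooled sp = 11.4. t = -1.813, df = 28. Critical t = ±1.701. Reject H₀.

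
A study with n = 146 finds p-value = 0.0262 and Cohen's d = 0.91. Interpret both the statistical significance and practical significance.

Statistically significant (p = 0.0262 < 0.05). Cohen's d = 0.91 indicates a large effect size. Both statistical and practical significance should be considered.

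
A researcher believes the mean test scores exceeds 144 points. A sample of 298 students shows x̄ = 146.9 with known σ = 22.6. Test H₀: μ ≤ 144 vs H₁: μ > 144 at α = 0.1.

z = 2.215. Critical value: 1.28. Reject H₀.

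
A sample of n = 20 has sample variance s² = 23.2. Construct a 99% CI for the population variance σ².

df = 19. χ²_{0.005} = 38.582, χ²_{0.995} = 6.844. CI for σ² = ((n-1)s²/χ²_{α/2}, (n-1)s²/χ²_{1-α/2}) = (19·23.2/38.582, 19·23.2/6.844) = (11.43, 64.41)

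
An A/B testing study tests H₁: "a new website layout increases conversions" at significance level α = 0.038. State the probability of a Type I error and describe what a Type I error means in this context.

P(Type I error) = α = 0.038. A Type I error is rejecting H₀ when H₀ is actually true (false positive) — here, concluding that a new website layout increases conversions when in fact this is not the case. Consequence: rolling out a layout that doesn't actually help — wasted engineering effort.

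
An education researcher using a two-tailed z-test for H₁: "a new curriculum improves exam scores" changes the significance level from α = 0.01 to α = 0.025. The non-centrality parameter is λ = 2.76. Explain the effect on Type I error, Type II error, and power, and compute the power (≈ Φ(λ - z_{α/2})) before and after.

Increasing α from 0.01 to 0.025:
• Type I error rate increases (α is the Type I rate by definition).
• Critical value moves from z_{α/2} = 2.576 to 2.241, so power = Φ(λ - z_{α/2}) goes from Φ(2.76 - 2.576) = 0.573 to Φ(2.76 - 2.241) = 0.698.
• Type II error rate β = 1 - power therefore decreases (0.427 → 0.302).
Appropriate when false negatives are costly — here, keeping the old curriculum when the new one would have helped students.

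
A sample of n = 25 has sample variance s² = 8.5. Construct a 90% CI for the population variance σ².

df = 24. χ²_{0.05} = 36.415, χ²_{0.95} = 13.848. CI for σ² = ((n-1)s²/χ²_{α/2}, (n-1)s²/χ²_{1-α/2}) = (24·8.5/36.415, 24·8.5/13.848) = (5.6, 14.73)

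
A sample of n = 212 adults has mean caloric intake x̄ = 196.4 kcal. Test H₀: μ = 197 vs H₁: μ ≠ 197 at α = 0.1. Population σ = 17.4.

z = (x̄ - μ₀)/(σ/√n) = (196.4 - 197)/(17.4/√212) = -0.502. Critical value: ±1.645. Since |-0.502| ≤ 1.645, Fail to reject H₀.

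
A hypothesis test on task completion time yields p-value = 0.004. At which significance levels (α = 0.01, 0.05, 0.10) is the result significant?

p = 0.004. Significant at: α = 0.01, 0.05, 0.1.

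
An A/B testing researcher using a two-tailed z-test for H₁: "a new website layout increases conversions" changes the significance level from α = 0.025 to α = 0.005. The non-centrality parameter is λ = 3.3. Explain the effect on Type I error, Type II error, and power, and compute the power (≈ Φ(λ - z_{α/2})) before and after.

Decreasing α from 0.025 to 0.005:
• Type I error rate decreases (α is the Type I rate by definition).
• Critical value moves from z_{α/2} = 2.241 to 2.807, so power = Φ(λ - z_{α/2}) goes from Φ(3.3 - 2.241) = 0.855 to Φ(3.3 - 2.807) = 0.689.
• Type II error rate β = 1 - power therefore increases (0.145 → 0.311).
Appropriate when false positives are costly — here, rolling out a layout that doesn't actually help — wasted engineering effort.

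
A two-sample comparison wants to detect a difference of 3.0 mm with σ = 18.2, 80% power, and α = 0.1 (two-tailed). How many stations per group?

n per group = 2(z_α/2 + z_β)²σ²/d² = 2×(1.645 + 0.84)²×18.2²/3.0² = 454.6 → n = 455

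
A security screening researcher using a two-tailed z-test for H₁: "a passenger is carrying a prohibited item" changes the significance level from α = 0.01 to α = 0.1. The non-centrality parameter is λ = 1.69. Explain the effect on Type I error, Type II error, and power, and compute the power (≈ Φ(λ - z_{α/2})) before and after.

Increasing α from 0.01 to 0.1:
• Type I error rate increases (α is the Type I rate by definition).
• Critical value moves from z_{α/2} = 2.576 to 1.645, so power = Φ(λ - z_{α/2}) goes from Φ(1.69 - 2.576) = 0.188 to Φ(1.69 - 1.645) = 0.518.
• Type II error rate β = 1 - power therefore decreases (0.812 → 0.482).
Appropriate when false negatives are costly — here, letting a prohibited item through — security breach.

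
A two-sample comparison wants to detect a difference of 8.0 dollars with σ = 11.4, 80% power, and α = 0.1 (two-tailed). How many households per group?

n per group = 2(z_α/2 + z_β)²σ²/d² = 2×(1.645 + 0.84)²×11.4²/8.0² = 25.1 → n = 26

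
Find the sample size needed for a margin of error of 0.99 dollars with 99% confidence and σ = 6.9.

n = (z*σ/E)² = (2.576×6.9/0.99)² = 322.3 → n = 323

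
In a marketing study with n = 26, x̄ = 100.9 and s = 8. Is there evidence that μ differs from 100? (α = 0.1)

t = (x̄ - μ₀)/(s/√n) = (100.9 - 100)/(8/√26) = 0.574. df = 25, critical t = ±1.708. Fail to reject H₀.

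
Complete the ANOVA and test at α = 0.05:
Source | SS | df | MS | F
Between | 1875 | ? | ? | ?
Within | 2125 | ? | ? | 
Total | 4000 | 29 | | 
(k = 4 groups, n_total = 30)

df_between = 3, df_within = 26. MS_between = 625.0, MS_within = 81.73. F = 7.647, F_crit ≈ 2.975. Reject H₀.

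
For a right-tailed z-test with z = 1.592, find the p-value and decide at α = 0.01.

p = P(Z > 1.592) = 1 - Φ(1.592) ≈ 0.0557. Since p ≥ 0.01, fail to reject H₀ (not significant) at α = 0.01.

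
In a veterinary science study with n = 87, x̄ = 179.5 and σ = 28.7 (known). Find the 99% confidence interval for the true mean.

CI = x̄ ± z*(σ/√n) = 179.5 ± 2.576(28.7/√87) = 179.5 ± 7.93 = (171.57, 187.43)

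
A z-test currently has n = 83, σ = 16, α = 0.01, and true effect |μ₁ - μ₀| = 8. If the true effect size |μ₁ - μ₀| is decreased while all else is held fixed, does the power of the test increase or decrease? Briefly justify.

Power decreases: a smaller true effect decreases the non-centrality λ = |μ₁ - μ₀|/(σ/√n).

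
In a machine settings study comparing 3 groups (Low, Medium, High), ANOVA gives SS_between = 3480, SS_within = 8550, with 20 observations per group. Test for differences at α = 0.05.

df_between = 2, df_within = 57. F = MS_between/MS_within = 1740.0/150.0 = 11.6. F_crit ≈ 3.159. Reject H₀. At least one mean differs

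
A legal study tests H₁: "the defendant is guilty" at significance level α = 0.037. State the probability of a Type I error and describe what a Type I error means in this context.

P(Type I error) = α = 0.037. A Type I error is rejecting H₀ when H₀ is actually true (false positive) — here, concluding that the defendant is guilty when in fact this is not the case. Consequence: convicting an innocent person.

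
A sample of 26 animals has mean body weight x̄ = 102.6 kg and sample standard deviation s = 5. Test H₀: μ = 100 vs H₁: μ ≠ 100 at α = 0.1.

t = (x̄ - μ₀)/(s/√n) = (102.6 - 100)/(5/√26) = 2.651. df = 25, critical t = ±1.708. Reject H₀.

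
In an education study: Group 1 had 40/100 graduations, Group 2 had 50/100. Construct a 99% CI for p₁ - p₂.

p̂₁ = 0.4, p̂₂ = 0.5. Difference = -0.1. CI = (-0.28, 0.08)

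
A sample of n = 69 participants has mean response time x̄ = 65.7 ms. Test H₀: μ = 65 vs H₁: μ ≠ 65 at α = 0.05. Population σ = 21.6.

z = (x̄ - μ₀)/(σ/√n) = (65.7 - 65)/(21.6/√69) = 0.269. Critical value: ±1.96. Since |0.269| ≤ 1.96, Fail to reject H₀.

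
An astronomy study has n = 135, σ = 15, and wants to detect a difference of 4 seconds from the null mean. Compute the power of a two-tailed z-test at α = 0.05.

SE = σ/√n = 15/√135 = 1.291. Non-centrality λ = d/SE = 4/1.291 = 3.098. Power ≈ Φ(λ - z_{α/2}) = Φ(3.098 - 1.96) = Φ(1.138) = 0.873.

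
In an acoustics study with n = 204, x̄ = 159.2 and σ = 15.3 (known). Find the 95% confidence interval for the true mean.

CI = x̄ ± z*(σ/√n) = 159.2 ± 1.96(15.3/√204) = 159.2 ± 2.1 = (157.1, 161.3)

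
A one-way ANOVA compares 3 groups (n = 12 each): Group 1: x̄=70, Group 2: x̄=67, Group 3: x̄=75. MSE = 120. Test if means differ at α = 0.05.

Grand mean = 70.67. SS_between = 392.0, MS_between = 196.0. F = 1.633, F_crit ≈ 3.285. Fail to reject H₀.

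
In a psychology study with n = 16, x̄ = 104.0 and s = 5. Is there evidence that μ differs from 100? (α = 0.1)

t = (x̄ - μ₀)/(s/√n) = (104.0 - 100)/(5/√16) = 3.2. df = 15, critical t = ±1.753. Reject H₀.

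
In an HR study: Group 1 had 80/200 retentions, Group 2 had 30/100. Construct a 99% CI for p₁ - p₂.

p̂₁ = 0.4, p̂₂ = 0.3. Difference = 0.1. CI = (-0.048, 0.248)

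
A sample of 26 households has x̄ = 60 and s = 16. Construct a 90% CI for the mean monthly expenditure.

CI = x̄ ± t*(s/√n) = 60 ± 1.708(16/√26) = (54.64, 65.36)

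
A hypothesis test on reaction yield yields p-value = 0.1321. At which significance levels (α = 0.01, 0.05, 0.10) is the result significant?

p = 0.1321. Not significant at any of the given levels.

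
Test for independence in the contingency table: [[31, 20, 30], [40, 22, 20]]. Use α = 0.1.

χ² = 3.23. df = 2, critical = 4.605. Fail to reject H₀. No evidence of dependence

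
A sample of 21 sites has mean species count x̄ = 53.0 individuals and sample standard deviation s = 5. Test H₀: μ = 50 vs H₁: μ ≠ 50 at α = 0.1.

t = (x̄ - μ₀)/(s/√n) = (53.0 - 50)/(5/√21) = 2.75. df = 20, critical t = ±1.725. Reject H₀.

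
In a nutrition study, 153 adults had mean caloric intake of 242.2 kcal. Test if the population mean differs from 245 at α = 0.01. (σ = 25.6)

z = (x̄ - μ₀)/(σ/√n) = (242.2 - 245)/(25.6/√153) = -1.353. Critical value: ±2.576. Since |-1.353| ≤ 2.576, Fail to reject H₀.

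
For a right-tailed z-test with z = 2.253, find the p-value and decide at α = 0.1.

p = P(Z > 2.253) = 1 - Φ(2.253) ≈ 0.0121. Since p < 0.1, reject H₀ (significant) at α = 0.1.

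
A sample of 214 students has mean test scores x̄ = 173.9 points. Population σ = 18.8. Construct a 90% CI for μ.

CI = x̄ ± z*(σ/√n) = 173.9 ± 1.645(18.8/√214) = 173.9 ± 2.11 = (171.79, 176.01)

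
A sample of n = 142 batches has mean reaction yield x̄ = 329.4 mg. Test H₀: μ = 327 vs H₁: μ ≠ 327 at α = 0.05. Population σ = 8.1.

z = (x̄ - μ₀)/(σ/√n) = (329.4 - 327)/(8.1/√142) = 3.531. Critical value: ±1.96. Since |3.531| > 1.96, Reject H₀.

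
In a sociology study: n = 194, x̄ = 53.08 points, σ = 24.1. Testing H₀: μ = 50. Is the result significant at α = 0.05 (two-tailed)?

z = (53.08 - 50)/(24.1/√194) = 1.78. Since |z| ≤ 1.96, not significant at α = 0.05.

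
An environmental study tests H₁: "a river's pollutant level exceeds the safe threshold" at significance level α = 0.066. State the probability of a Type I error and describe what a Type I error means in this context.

P(Type I error) = α = 0.066. A Type I error is rejecting H₀ when H₀ is actually true (false positive) — here, concluding that a river's pollutant level exceeds the safe threshold when in fact this is not the case. Consequence: shutting down a compliant factory unnecessarily.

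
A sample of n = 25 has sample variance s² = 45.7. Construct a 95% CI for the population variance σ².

df = 24. χ²_{0.025} = 39.364, χ²_{0.975} = 12.401. CI for σ² = ((n-1)s²/χ²_{α/2}, (n-1)s²/χ²_{1-α/2}) = (24·45.7/39.364, 24·45.7/12.401) = (27.86, 88.44)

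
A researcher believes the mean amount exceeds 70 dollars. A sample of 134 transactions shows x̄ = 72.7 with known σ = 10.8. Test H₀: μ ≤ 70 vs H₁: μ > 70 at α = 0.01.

z = 2.894. Critical value: 2.33. Reject H₀.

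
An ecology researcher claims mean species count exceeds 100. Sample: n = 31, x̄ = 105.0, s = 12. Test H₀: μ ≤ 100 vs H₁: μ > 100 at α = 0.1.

t = (105.0 - 100)/(12/√31) = 2.32, df = 30. Critical t = 1.31. Reject H₀.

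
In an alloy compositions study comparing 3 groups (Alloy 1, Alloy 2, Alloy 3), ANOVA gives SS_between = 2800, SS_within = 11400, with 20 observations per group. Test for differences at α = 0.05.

df_between = 2, df_within = 57. F = MS_between/MS_within = 1400.0/200.0 = 7.0. F_crit ≈ 3.159. Reject H₀. At least one mean differs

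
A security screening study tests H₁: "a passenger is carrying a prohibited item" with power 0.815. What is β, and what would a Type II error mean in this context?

β = 1 - power = 1 - 0.815 = 0.185. A Type II error is failing to reject H₀ when H₀ is false (false negative) — here, failing to conclude that a passenger is carrying a prohibited item when in fact it is true. Consequence: letting a prohibited item through — security breach.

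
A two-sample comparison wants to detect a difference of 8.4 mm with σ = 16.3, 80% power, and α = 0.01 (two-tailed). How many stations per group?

n per group = 2(z_α/2 + z_β)²σ²/d² = 2×(2.576 + 0.84)²×16.3²/8.4² = 87.9 → n = 88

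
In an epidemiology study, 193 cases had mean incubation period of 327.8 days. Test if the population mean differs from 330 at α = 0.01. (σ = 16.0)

z = (x̄ - μ₀)/(σ/√n) = (327.8 - 330)/(16.0/√193) = -1.91. Critical value: ±2.576. Since |-1.91| ≤ 2.576, Fail to reject H₀.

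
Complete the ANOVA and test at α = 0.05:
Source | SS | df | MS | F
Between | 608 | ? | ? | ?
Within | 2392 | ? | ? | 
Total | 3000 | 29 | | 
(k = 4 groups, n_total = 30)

df_between = 3, df_within = 26. MS_between = 202.67, MS_within = 92.0. F = 2.203, F_crit ≈ 2.975. Fail to reject H₀.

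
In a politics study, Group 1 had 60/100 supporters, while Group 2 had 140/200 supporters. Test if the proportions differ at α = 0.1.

p̂₁ = 0.6, p̂₂ = 0.7, pooled p̂ = 0.667. z = -1.732. Critical: ±1.645. Reject H₀.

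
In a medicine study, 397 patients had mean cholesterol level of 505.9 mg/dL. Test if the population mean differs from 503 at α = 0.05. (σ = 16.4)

z = (x̄ - μ₀)/(σ/√n) = (505.9 - 503)/(16.4/√397) = 3.523. Critical value: ±1.96. Since |3.523| > 1.96, Reject H₀.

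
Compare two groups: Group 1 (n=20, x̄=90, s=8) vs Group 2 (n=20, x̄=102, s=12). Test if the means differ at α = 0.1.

Pooled sp = 10.2. t = -3.721, df = 38. Critical t = ±1.686. Reject H₀.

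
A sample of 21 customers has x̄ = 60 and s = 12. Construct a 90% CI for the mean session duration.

CI = x̄ ± t*(s/√n) = 60 ± 1.725(12/√21) = (55.48, 64.52)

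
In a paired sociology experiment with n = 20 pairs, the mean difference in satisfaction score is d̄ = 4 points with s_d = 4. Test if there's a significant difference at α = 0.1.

t = d̄/(s_d/√n) = 4/(4/√20) = 4.472. df = 19, critical t = ±1.729. Reject H₀.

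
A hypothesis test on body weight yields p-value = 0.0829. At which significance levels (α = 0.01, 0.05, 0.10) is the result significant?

p = 0.0829. Significant at: α = 0.1.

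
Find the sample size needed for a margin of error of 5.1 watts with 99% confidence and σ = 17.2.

n = (z*σ/E)² = (2.576×17.2/5.1)² = 75.5 → n = 76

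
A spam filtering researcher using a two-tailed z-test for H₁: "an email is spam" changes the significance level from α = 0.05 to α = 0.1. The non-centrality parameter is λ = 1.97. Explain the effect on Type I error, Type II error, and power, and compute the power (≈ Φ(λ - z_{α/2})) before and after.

Increasing α from 0.05 to 0.1:
• Type I error rate increases (α is the Type I rate by definition).
• Critical value moves from z_{α/2} = 1.96 to 1.645, so power = Φ(λ - z_{α/2}) goes from Φ(1.97 - 1.96) = 0.504 to Φ(1.97 - 1.645) = 0.627.
• Type II error rate β = 1 - power therefore decreases (0.496 → 0.373).
Appropriate when false negatives are costly — here, a spam email lands in the inbox.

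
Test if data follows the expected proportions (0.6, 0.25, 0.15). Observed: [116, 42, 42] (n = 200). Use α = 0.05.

Expected: [120.0, 50.0, 30.0]. χ² = 6.213. df = 2, critical = 5.991. Reject H₀.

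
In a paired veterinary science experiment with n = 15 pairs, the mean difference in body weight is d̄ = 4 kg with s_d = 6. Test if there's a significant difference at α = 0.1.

t = d̄/(s_d/√n) = 4/(6/√15) = 2.582. df = 14, critical t = ±1.761. Reject H₀.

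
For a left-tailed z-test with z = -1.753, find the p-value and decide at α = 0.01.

p = P(Z < -1.753) = Φ(-1.753) ≈ 0.0398. Since p ≥ 0.01, fail to reject H₀ (not significant) at α = 0.01.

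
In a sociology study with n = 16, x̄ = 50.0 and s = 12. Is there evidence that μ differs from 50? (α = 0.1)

t = (x̄ - μ₀)/(s/√n) = (50.0 - 50)/(12/√16) = 0.0. df = 15, critical t = ±1.753. Fail to reject H₀.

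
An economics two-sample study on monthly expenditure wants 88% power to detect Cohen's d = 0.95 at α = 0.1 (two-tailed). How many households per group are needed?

z_{α/2} = 1.645, z_β = Φ⁻¹(0.88) = 1.175. For large effect (d = 0.95): n per group = 2(z_{α/2} + z_β)²/d² = 2(1.645 + 1.175)²/0.95² = 17.6 → 18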